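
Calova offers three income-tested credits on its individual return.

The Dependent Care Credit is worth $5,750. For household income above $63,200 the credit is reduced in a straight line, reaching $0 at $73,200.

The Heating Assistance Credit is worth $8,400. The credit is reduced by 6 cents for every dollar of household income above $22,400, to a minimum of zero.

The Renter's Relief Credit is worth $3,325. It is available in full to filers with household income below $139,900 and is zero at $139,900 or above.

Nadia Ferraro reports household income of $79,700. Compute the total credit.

Dependent Care Credit: $79,700 is at or above $73,200, so the credit is $0.
Heating Assistance Credit: 6% of the $57,300 excess over $22,400 is $3,438; credit = $8,400 − $3,438 = $4,962.
Renter's Relief Credit: $79,700 is below the $139,900 cutoff, so the full $3,325 applies.
Total: $0 + $4,962 + $3,325 = $8,287.

$8,287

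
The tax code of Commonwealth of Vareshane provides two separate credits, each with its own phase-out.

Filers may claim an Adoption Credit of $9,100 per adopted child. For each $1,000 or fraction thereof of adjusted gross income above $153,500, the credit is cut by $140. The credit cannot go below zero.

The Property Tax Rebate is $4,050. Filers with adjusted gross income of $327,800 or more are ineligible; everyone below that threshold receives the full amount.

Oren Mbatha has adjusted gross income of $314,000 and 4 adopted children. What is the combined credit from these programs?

$17,910

Adoption Credit: base = 4 × $9,100 = $36,400. income exceeds $153,500 by $160,500, which is 161 full-or-partial $1,000 increments; reduction = 161 × $140 = $22,540, leaving $13,860.
Property Tax Rebate: $314,000 is below the $327,800 cutoff, so the full $4,050 applies.
Total: $13,860 + $4,050 = $17,910.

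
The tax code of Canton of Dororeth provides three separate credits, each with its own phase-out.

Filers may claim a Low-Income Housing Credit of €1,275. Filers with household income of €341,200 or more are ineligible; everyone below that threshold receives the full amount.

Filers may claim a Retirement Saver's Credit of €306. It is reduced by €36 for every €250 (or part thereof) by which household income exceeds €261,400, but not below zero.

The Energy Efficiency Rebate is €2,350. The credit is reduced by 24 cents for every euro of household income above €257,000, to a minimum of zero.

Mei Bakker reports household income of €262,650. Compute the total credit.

Low-Income Housing Credit: €262,650 is below the €341,200 cutoff, so the full €1,275 applies.
Retirement Saver's Credit: income exceeds €261,400 by €1,250, which is 5 full-or-partial €250 increments; reduction = 5 × €36 = €180, leaving €126.
Energy Efficiency Rebate: 24% of the €5,650 excess over €257,000 is €1,356; credit = €2,350 − €1,356 = €994.
Total: €1,275 + €126 + €994 = €2,395.

€2,395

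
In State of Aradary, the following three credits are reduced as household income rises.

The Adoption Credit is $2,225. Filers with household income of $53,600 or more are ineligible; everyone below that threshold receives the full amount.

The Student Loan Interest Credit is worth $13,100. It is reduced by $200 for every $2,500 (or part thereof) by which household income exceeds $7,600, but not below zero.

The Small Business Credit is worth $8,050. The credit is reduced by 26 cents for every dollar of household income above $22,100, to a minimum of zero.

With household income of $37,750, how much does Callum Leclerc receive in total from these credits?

$16,706

Adoption Credit: $37,750 is below the $53,600 cutoff, so the full $2,225 applies.
Student Loan Interest Credit: income exceeds $7,600 by $30,150, which is 13 full-or-partial $2,500 increments; reduction = 13 × $200 = $2,600, leaving $10,500.
Small Business Credit: 26% of the $15,650 excess over $22,100 is $4,069; credit = $8,050 − $4,069 = $3,981.
Total: $2,225 + $10,500 + $3,981 = $16,706.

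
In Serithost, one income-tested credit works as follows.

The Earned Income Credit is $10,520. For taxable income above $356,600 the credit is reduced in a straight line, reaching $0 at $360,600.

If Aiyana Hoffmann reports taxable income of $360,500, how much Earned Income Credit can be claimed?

Earned Income Credit: $360,500 is $3,900 into a $4,000 phase-out range, leaving 100/4,000 of the credit: $10,520 × 100/4,000 = $263.

$263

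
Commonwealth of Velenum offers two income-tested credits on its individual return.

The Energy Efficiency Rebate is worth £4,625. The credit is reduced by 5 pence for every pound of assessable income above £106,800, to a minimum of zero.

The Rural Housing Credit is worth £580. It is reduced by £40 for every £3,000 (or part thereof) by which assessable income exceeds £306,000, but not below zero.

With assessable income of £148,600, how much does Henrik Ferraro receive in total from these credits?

Energy Efficiency Rebate: 5% of the £41,800 excess over £106,800 is £2,090; credit = £4,625 − £2,090 = £2,535.
Rural Housing Credit: £148,600 is at or below the £306,000 threshold, so the full £580 applies.
Total: £2,535 + £580 = £3,115.

£3,115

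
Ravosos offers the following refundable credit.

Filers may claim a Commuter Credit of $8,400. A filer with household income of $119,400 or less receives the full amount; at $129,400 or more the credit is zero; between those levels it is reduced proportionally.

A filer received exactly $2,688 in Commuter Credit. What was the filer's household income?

$126,200

$2,688 is 2,688/8,400 of the full $8,400, so 5,712/8,400 of the $10,000 range has been used: income = $119,400 + $10,000 × 5,712/8,400 = $126,200.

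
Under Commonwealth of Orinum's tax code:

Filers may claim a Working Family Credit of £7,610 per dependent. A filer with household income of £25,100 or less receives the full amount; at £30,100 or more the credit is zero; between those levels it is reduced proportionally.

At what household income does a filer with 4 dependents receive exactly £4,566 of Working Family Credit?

Full credit = 4 × £7,610 = £30,440.
£4,566 is 4,566/30,440 of the full £30,440, so 25,874/30,440 of the £5,000 range has been used: income = £25,100 + £5,000 × 25,874/30,440 = £29,350.

£29,350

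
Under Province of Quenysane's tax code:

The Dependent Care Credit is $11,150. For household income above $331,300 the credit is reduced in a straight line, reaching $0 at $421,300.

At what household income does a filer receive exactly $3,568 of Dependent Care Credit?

$3,568 is 3,568/11,150 of the full $11,150, so 7,582/11,150 of the $90,000 range has been used: income = $331,300 + $90,000 × 7,582/11,150 = $392,500.

$392,500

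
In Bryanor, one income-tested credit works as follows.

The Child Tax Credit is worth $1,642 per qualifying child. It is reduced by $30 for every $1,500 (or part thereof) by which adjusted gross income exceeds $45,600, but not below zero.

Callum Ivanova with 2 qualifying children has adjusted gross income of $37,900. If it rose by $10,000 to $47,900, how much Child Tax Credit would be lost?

$60

At $37,900 — base = 2 × $1,642 = $3,284. $37,900 is at or below the $45,600 threshold, so the full $3,284 applies.
At $47,900 — base = 2 × $1,642 = $3,284. income exceeds $45,600 by $2,300, which is 2 full-or-partial $1,500 increments; reduction = 2 × $30 = $60, leaving $3,224.
Lost: $3,284 − $3,224 = $60.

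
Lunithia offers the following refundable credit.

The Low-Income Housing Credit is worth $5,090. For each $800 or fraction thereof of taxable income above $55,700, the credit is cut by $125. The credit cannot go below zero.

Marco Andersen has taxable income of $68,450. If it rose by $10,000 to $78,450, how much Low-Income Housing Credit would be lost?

$1,625

At $68,450 — income exceeds $55,700 by $12,750, which is 16 full-or-partial $800 increments; reduction = 16 × $125 = $2,000, leaving $3,090.
At $78,450 — income exceeds $55,700 by $22,750, which is 29 full-or-partial $800 increments; reduction = 29 × $125 = $3,625, leaving $1,465.
Lost: $3,090 − $1,465 = $1,625.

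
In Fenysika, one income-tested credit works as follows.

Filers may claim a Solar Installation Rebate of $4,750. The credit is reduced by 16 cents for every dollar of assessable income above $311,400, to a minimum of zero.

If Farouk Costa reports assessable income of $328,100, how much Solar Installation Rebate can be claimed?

Solar Installation Rebate: 16% of the $16,700 excess over $311,400 is $2,672; credit = $4,750 − $2,672 = $2,078.

$2,078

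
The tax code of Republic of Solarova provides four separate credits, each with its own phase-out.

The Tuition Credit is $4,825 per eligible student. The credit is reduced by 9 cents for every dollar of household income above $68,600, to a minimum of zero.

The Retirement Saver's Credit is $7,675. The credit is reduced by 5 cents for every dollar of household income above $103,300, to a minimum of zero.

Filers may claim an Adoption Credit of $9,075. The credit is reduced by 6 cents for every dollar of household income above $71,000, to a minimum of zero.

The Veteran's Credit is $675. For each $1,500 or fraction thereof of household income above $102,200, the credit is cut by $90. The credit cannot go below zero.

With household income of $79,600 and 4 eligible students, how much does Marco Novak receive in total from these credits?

Tuition Credit: base = 4 × $4,825 = $19,300. 9% of the $11,000 excess over $68,600 is $990; credit = $19,300 − $990 = $18,310.
Retirement Saver's Credit: $79,600 is at or below the $103,300 threshold, so the full $7,675 applies.
Adoption Credit: 6% of the $8,600 excess over $71,000 is $516; credit = $9,075 − $516 = $8,559.
Veteran's Credit: $79,600 is at or below the $102,200 threshold, so the full $675 applies.
Total: $18,310 + $7,675 + $8,559 + $675 = $35,219.

$35,219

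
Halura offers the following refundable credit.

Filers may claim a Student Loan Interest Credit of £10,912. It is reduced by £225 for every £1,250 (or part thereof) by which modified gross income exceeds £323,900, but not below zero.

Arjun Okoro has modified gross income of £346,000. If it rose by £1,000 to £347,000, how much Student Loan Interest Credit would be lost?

£225

At £346,000 — income exceeds £323,900 by £22,100, which is 18 full-or-partial £1,250 increments; reduction = 18 × £225 = £4,050, leaving £6,862.
At £347,000 — income exceeds £323,900 by £23,100, which is 19 full-or-partial £1,250 increments; reduction = 19 × £225 = £4,275, leaving £6,637.
Lost: £6,862 − £6,637 = £225.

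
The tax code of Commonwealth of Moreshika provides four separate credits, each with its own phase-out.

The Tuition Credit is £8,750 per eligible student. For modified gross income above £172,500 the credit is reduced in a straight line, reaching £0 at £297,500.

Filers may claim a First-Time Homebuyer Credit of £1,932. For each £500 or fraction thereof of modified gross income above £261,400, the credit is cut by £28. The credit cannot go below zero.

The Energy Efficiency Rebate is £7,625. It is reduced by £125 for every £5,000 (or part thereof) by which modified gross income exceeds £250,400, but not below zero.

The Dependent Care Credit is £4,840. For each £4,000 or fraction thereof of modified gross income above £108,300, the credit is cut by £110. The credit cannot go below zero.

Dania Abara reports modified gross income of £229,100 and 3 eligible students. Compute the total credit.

£25,351

Tuition Credit: base = 3 × £8,750 = £26,250. £229,100 is £56,600 into a £125,000 phase-out range, leaving 68,400/125,000 of the credit: £26,250 × 68,400/125,000 = £14,364.
First-Time Homebuyer Credit: £229,100 is at or below the £261,400 threshold, so the full £1,932 applies.
Energy Efficiency Rebate: £229,100 is at or below the £250,400 threshold, so the full £7,625 applies.
Dependent Care Credit: income exceeds £108,300 by £120,800, which is 31 full-or-partial £4,000 increments; reduction = 31 × £110 = £3,410, leaving £1,430.
Total: £14,364 + £1,932 + £7,625 + £1,430 = £25,351.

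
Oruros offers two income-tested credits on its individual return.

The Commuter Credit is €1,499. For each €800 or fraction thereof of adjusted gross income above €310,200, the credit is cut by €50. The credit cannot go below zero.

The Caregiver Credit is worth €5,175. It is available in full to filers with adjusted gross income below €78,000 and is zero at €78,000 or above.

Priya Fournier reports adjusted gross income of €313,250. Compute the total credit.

€1,299

Commuter Credit: income exceeds €310,200 by €3,050, which is 4 full-or-partial €800 increments; reduction = 4 × €50 = €200, leaving €1,299.
Caregiver Credit: €313,250 meets or exceeds the €78,000 cutoff, so the credit is €0.
Total: €1,299 + €0 = €1,299.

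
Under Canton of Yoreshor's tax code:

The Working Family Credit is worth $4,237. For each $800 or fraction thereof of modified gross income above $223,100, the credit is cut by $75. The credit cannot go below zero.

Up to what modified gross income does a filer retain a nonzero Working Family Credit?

After 56 increments the reduction is 56 × $75 = $4,200, leaving $37; one more increment wipes it out. Increment 56 ends at excess 56 × $800 = $44,800, so the highest qualifying income is $223,100 + $44,800 = $267,900.

$267,900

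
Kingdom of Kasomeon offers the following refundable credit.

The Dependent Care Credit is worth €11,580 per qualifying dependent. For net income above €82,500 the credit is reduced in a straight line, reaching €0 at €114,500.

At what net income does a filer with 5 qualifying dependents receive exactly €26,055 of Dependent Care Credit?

Full credit = 5 × €11,580 = €57,900.
€26,055 is 26,055/57,900 of the full €57,900, so 31,845/57,900 of the €32,000 range has been used: income = €82,500 + €32,000 × 31,845/57,900 = €100,100.

€100,100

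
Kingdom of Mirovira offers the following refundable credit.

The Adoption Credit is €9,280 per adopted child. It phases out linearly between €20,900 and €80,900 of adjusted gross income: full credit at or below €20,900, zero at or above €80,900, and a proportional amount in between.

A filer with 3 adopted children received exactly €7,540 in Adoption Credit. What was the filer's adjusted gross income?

€64,650

Full credit = 3 × €9,280 = €27,840.
€7,540 is 7,540/27,840 of the full €27,840, so 20,300/27,840 of the €60,000 range has been used: income = €20,900 + €60,000 × 20,300/27,840 = €64,650.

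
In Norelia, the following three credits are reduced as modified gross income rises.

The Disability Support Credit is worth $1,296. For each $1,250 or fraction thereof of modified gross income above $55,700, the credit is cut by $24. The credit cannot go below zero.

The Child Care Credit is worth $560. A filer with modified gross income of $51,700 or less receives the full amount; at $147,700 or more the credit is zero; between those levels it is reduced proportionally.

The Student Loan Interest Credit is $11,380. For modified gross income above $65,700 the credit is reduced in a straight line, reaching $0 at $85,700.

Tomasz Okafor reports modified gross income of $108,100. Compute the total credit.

$519

Disability Support Credit: income exceeds $55,700 by $52,400, which is 42 full-or-partial $1,250 increments; reduction = 42 × $24 = $1,008, leaving $288.
Child Care Credit: $108,100 is $56,400 into a $96,000 phase-out range, leaving 39,600/96,000 of the credit: $560 × 39,600/96,000 = $231.
Student Loan Interest Credit: $108,100 is at or above $85,700, so the credit is $0.
Total: $288 + $231 + $0 = $519.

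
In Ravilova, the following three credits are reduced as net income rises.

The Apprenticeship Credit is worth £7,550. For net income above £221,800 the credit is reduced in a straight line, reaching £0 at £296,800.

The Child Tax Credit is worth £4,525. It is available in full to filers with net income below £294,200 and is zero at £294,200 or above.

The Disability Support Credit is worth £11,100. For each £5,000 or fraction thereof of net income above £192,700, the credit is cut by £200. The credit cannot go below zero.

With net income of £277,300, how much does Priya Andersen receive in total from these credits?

£14,188

Apprenticeship Credit: £277,300 is £55,500 into a £75,000 phase-out range, leaving 19,500/75,000 of the credit: £7,550 × 19,500/75,000 = £1,963.
Child Tax Credit: £277,300 is below the £294,200 cutoff, so the full £4,525 applies.
Disability Support Credit: income exceeds £192,700 by £84,600, which is 17 full-or-partial £5,000 increments; reduction = 17 × £200 = £3,400, leaving £7,700.
Total: £1,963 + £4,525 + £7,700 = £14,188.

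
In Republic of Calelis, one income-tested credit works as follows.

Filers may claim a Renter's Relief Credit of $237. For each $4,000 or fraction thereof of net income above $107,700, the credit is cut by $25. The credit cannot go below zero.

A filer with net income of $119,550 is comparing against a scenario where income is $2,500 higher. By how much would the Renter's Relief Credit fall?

At $119,550 — income exceeds $107,700 by $11,850, which is 3 full-or-partial $4,000 increments; reduction = 3 × $25 = $75, leaving $162.
At $122,050 — income exceeds $107,700 by $14,350, which is 4 full-or-partial $4,000 increments; reduction = 4 × $25 = $100, leaving $137.
Lost: $162 − $137 = $25.

$25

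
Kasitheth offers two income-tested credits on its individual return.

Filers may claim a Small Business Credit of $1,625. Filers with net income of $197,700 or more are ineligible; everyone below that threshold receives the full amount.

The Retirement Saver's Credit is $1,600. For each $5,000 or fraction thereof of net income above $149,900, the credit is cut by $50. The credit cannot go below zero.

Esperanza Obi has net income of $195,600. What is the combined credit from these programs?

$2,725

Small Business Credit: $195,600 is below the $197,700 cutoff, so the full $1,625 applies.
Retirement Saver's Credit: income exceeds $149,900 by $45,700, which is 10 full-or-partial $5,000 increments; reduction = 10 × $50 = $500, leaving $1,100.
Total: $1,625 + $1,100 = $2,725.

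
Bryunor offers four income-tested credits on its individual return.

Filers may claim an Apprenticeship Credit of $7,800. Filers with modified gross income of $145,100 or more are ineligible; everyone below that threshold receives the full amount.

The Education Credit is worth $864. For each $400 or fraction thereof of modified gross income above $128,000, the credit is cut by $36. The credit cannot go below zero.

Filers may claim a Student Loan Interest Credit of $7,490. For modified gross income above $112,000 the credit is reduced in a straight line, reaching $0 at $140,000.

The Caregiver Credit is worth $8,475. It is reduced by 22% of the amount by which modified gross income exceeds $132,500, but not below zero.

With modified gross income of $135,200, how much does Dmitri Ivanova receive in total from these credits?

Apprenticeship Credit: $135,200 is below the $145,100 cutoff, so the full $7,800 applies.
Education Credit: income exceeds $128,000 by $7,200, which is 18 full-or-partial $400 increments; reduction = 18 × $36 = $648, leaving $216.
Student Loan Interest Credit: $135,200 is $23,200 into a $28,000 phase-out range, leaving 4,800/28,000 of the credit: $7,490 × 4,800/28,000 = $1,284.
Caregiver Credit: 22% of the $2,700 excess over $132,500 is $594; credit = $8,475 − $594 = $7,881.
Total: $7,800 + $216 + $1,284 + $7,881 = $17,181.

$17,181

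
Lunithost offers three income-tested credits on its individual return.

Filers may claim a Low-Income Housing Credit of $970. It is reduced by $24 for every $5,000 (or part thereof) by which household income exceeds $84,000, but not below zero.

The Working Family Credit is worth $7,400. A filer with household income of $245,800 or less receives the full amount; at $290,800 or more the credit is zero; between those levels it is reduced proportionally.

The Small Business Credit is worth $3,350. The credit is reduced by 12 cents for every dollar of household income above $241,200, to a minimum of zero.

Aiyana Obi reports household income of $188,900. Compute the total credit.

$11,216

Low-Income Housing Credit: income exceeds $84,000 by $104,900, which is 21 full-or-partial $5,000 increments; reduction = 21 × $24 = $504, leaving $466.
Working Family Credit: $188,900 is at or below the $245,800 threshold, so the full $7,400 applies.
Small Business Credit: $188,900 is at or below the $241,200 threshold, so the full $3,350 applies.
Total: $466 + $7,400 + $3,350 = $11,216.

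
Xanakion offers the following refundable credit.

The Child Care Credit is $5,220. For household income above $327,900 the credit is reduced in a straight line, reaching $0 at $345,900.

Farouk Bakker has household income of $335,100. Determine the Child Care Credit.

Child Care Credit: $335,100 is $7,200 into a $18,000 phase-out range, leaving 10,800/18,000 of the credit: $5,220 × 10,800/18,000 = $3,132.

$3,132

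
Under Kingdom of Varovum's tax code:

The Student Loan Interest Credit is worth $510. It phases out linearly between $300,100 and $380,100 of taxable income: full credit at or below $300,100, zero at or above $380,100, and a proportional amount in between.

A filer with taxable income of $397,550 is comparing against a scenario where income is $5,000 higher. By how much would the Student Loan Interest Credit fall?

At $397,550 — $397,550 is at or above $380,100, so the credit is $0.
At $402,550 — $402,550 is at or above $380,100, so the credit is $0.
Lost: $0 − $0 = $0.

$0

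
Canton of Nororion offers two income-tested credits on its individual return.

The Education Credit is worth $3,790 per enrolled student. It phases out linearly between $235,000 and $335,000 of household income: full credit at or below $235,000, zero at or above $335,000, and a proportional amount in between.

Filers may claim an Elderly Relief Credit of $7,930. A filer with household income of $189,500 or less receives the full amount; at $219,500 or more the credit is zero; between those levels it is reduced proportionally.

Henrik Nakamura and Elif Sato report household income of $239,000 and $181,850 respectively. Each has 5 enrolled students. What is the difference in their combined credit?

Henrik ($239,000): Education Credit: base = 5 × $3,790 = $18,950. $239,000 is $4,000 into a $100,000 phase-out range, leaving 96,000/100,000 of the credit: $18,950 × 96,000/100,000 = $18,192. Elderly Relief Credit: $239,000 is at or above $219,500, so the credit is $0. total $18,192 + $0 = $18,192
Elif ($181,850): Education Credit: base = 5 × $3,790 = $18,950. $181,850 is at or below the $235,000 threshold, so the full $18,950 applies. Elderly Relief Credit: $181,850 is at or below the $189,500 threshold, so the full $7,930 applies. total $18,950 + $7,930 = $26,880
Difference: |$18,192 − $26,880| = $8,688.

$8,688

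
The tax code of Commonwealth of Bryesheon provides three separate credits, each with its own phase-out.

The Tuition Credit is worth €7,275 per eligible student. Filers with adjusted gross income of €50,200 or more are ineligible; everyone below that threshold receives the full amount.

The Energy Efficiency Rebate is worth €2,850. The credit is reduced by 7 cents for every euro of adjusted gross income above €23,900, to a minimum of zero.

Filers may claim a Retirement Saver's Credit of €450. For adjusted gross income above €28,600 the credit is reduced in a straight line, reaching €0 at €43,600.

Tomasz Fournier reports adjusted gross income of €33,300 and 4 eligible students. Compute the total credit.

€31,601

Tuition Credit: base = 4 × €7,275 = €29,100. €33,300 is below the €50,200 cutoff, so the full €29,100 applies.
Energy Efficiency Rebate: 7% of the €9,400 excess over €23,900 is €658; credit = €2,850 − €658 = €2,192.
Retirement Saver's Credit: €33,300 is €4,700 into a €15,000 phase-out range, leaving 10,300/15,000 of the credit: €450 × 10,300/15,000 = €309.
Total: €29,100 + €2,192 + €309 = €31,601.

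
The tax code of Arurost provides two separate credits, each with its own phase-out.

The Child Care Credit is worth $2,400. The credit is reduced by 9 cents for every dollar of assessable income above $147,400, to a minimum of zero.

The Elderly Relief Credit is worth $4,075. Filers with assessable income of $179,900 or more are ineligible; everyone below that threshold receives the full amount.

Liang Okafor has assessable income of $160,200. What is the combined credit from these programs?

Child Care Credit: 9% of the $12,800 excess over $147,400 is $1,152; credit = $2,400 − $1,152 = $1,248.
Elderly Relief Credit: $160,200 is below the $179,900 cutoff, so the full $4,075 applies.
Total: $1,248 + $4,075 = $5,323.

$5,323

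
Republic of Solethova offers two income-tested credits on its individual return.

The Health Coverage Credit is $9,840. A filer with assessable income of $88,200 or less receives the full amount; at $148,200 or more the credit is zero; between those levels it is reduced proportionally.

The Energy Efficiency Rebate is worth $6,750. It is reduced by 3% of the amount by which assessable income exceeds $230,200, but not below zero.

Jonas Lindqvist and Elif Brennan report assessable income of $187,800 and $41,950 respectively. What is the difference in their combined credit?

Jonas ($187,800): Health Coverage Credit: $187,800 is at or above $148,200, so the credit is $0. Energy Efficiency Rebate: $187,800 is at or below the $230,200 threshold, so the full $6,750 applies. total $0 + $6,750 = $6,750
Elif ($41,950): Health Coverage Credit: $41,950 is at or below the $88,200 threshold, so the full $9,840 applies. Energy Efficiency Rebate: $41,950 is at or below the $230,200 threshold, so the full $6,750 applies. total $9,840 + $6,750 = $16,590
Difference: |$6,750 − $16,590| = $9,840.

$9,840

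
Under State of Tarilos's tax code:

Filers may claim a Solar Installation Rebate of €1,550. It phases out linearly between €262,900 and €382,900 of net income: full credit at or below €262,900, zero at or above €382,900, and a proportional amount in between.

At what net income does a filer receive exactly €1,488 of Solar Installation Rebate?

€267,700

€1,488 is 1,488/1,550 of the full €1,550, so 62/1,550 of the €120,000 range has been used: income = €262,900 + €120,000 × 62/1,550 = €267,700.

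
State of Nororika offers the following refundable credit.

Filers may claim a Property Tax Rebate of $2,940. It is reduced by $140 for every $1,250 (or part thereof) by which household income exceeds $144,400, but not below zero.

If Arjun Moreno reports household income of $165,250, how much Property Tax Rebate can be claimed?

Property Tax Rebate: income exceeds $144,400 by $20,850, which is 17 full-or-partial $1,250 increments; reduction = 17 × $140 = $2,380, leaving $560.

$560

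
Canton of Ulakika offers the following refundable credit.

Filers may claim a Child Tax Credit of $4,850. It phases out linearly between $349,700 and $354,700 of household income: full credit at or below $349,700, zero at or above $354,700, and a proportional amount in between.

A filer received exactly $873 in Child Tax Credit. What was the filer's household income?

$353,800

$873 is 873/4,850 of the full $4,850, so 3,977/4,850 of the $5,000 range has been used: income = $349,700 + $5,000 × 3,977/4,850 = $353,800.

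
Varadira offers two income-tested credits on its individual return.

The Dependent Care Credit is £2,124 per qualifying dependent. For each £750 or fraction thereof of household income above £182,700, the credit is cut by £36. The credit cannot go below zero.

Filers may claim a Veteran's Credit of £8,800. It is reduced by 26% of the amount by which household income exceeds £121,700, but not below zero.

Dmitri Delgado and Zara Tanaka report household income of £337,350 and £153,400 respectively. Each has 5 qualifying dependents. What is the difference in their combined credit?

Dmitri (£337,350): Dependent Care Credit: base = 5 × £2,124 = £10,620. income exceeds £182,700 by £154,650, which is 207 full-or-partial £750 increments; reduction = 207 × £36 = £7,452, leaving £3,168. Veteran's Credit: 26% of the £215,650 excess over £121,700 is £56,069 ≥ base, so the credit is £0. total £3,168 + £0 = £3,168
Zara (£153,400): Dependent Care Credit: base = 5 × £2,124 = £10,620. £153,400 is at or below the £182,700 threshold, so the full £10,620 applies. Veteran's Credit: 26% of the £31,700 excess over £121,700 is £8,242; credit = £8,800 − £8,242 = £558. total £10,620 + £558 = £11,178
Difference: |£3,168 − £11,178| = £8,010.

£8,010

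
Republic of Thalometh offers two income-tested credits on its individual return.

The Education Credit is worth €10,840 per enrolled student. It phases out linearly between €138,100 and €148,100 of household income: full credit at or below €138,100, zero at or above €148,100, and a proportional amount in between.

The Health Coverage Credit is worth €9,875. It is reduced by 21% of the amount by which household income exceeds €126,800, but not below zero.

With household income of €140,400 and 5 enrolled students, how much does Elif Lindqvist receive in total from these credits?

€48,753

Education Credit: base = 5 × €10,840 = €54,200. €140,400 is €2,300 into a €10,000 phase-out range, leaving 7,700/10,000 of the credit: €54,200 × 7,700/10,000 = €41,734.
Health Coverage Credit: 21% of the €13,600 excess over €126,800 is €2,856; credit = €9,875 − €2,856 = €7,019.
Total: €41,734 + €7,019 = €48,753.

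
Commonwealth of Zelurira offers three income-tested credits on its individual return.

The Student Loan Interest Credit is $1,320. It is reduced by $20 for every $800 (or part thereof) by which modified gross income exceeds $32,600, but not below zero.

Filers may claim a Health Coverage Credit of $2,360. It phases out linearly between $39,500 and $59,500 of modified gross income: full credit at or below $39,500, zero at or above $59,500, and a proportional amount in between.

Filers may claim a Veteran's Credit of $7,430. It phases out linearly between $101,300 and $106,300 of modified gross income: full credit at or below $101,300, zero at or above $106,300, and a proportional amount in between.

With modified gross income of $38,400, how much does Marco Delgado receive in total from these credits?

Student Loan Interest Credit: income exceeds $32,600 by $5,800, which is 8 full-or-partial $800 increments; reduction = 8 × $20 = $160, leaving $1,160.
Health Coverage Credit: $38,400 is at or below the $39,500 threshold, so the full $2,360 applies.
Veteran's Credit: $38,400 is at or below the $101,300 threshold, so the full $7,430 applies.
Total: $1,160 + $2,360 + $7,430 = $10,950.

$10,950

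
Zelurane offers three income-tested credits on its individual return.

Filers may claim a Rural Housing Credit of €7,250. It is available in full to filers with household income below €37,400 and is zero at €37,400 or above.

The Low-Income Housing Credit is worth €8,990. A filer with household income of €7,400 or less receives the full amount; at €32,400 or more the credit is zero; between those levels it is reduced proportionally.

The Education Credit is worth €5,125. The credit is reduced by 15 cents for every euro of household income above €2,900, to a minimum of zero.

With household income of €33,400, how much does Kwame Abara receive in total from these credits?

€7,800

Rural Housing Credit: €33,400 is below the €37,400 cutoff, so the full €7,250 applies.
Low-Income Housing Credit: €33,400 is at or above €32,400, so the credit is €0.
Education Credit: 15% of the €30,500 excess over €2,900 is €4,575; credit = €5,125 − €4,575 = €550.
Total: €7,250 + €0 + €550 = €7,800.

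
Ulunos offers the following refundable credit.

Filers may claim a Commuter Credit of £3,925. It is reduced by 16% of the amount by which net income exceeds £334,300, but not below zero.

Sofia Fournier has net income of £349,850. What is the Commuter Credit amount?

£1,437

Commuter Credit: 16% of the £15,550 excess over £334,300 is £2,488; credit = £3,925 − £2,488 = £1,437.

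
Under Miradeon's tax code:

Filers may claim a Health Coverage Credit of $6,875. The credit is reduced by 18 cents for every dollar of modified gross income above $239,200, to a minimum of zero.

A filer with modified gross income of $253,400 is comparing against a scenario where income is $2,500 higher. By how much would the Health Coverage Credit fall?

$450

At $253,400 — 18% of the $14,200 excess over $239,200 is $2,556; credit = $6,875 − $2,556 = $4,319.
At $255,900 — 18% of the $16,700 excess over $239,200 is $3,006; credit = $6,875 − $3,006 = $3,869.
Lost: $4,319 − $3,869 = $450.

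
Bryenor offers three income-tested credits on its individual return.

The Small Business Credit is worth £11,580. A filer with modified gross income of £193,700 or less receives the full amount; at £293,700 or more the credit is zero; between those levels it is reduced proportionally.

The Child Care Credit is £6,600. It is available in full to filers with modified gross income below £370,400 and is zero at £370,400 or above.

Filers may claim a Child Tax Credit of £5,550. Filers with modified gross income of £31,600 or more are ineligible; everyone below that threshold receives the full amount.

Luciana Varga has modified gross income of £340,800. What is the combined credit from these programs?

£6,600

Small Business Credit: £340,800 is at or above £293,700, so the credit is £0.
Child Care Credit: £340,800 is below the £370,400 cutoff, so the full £6,600 applies.
Child Tax Credit: £340,800 meets or exceeds the £31,600 cutoff, so the credit is £0.
Total: £0 + £6,600 + £0 = £6,600.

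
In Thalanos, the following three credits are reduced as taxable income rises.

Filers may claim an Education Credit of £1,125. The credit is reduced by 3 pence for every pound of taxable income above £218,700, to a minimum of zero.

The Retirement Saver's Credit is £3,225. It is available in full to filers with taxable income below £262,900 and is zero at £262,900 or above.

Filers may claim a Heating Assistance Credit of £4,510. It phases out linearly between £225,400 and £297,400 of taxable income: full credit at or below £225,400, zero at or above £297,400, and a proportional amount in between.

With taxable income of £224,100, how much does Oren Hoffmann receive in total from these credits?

£8,698

Education Credit: 3% of the £5,400 excess over £218,700 is £162; credit = £1,125 − £162 = £963.
Retirement Saver's Credit: £224,100 is below the £262,900 cutoff, so the full £3,225 applies.
Heating Assistance Credit: £224,100 is at or below the £225,400 threshold, so the full £4,510 applies.
Total: £963 + £3,225 + £4,510 = £8,698.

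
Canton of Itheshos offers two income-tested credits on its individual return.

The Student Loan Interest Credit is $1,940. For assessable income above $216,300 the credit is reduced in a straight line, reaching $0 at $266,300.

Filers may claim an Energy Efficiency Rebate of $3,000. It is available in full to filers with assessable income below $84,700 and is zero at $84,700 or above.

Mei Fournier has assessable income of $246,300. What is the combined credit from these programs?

Student Loan Interest Credit: $246,300 is $30,000 into a $50,000 phase-out range, leaving 20,000/50,000 of the credit: $1,940 × 20,000/50,000 = $776.
Energy Efficiency Rebate: $246,300 meets or exceeds the $84,700 cutoff, so the credit is $0.
Total: $776 + $0 = $776.

$776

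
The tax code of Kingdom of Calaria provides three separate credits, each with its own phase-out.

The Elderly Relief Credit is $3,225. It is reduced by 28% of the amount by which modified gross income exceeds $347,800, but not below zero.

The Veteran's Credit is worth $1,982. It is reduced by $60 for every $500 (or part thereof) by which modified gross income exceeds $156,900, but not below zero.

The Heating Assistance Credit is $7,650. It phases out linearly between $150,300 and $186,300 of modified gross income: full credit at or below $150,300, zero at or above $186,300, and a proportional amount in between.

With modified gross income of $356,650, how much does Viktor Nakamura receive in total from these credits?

Elderly Relief Credit: 28% of the $8,850 excess over $347,800 is $2,478; credit = $3,225 − $2,478 = $747.
Veteran's Credit: income exceeds $156,900 by $199,750 → 400 increments × $60 = $24,000 ≥ base, so the credit is $0.
Heating Assistance Credit: $356,650 is at or above $186,300, so the credit is $0.
Total: $747 + $0 + $0 = $747.

$747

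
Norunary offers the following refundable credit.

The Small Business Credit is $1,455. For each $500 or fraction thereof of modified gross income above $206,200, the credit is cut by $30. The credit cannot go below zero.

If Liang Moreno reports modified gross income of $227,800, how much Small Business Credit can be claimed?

Small Business Credit: income exceeds $206,200 by $21,600, which is 44 full-or-partial $500 increments; reduction = 44 × $30 = $1,320, leaving $135.

$135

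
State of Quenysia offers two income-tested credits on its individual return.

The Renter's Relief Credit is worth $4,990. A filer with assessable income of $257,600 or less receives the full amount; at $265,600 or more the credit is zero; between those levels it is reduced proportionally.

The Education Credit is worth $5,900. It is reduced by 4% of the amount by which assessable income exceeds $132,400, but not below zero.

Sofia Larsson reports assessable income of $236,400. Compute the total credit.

Renter's Relief Credit: $236,400 is at or below the $257,600 threshold, so the full $4,990 applies.
Education Credit: 4% of the $104,000 excess over $132,400 is $4,160; credit = $5,900 − $4,160 = $1,740.
Total: $4,990 + $1,740 = $6,730.

$6,730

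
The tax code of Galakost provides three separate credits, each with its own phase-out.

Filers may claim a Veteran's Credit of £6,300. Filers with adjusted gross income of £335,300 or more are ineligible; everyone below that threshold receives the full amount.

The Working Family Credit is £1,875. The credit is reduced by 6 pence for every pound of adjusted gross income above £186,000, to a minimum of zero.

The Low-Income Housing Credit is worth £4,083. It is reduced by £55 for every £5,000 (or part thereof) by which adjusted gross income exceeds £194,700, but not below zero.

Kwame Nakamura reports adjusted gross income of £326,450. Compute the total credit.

Veteran's Credit: £326,450 is below the £335,300 cutoff, so the full £6,300 applies.
Working Family Credit: 6% of the £140,450 excess over £186,000 is £8,427 ≥ base, so the credit is £0.
Low-Income Housing Credit: income exceeds £194,700 by £131,750, which is 27 full-or-partial £5,000 increments; reduction = 27 × £55 = £1,485, leaving £2,598.
Total: £6,300 + £0 + £2,598 = £8,898.

£8,898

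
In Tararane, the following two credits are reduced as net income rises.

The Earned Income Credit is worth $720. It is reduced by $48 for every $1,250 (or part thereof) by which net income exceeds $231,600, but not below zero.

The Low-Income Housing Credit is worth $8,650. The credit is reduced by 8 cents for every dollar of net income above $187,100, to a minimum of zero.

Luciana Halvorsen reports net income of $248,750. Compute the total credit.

Earned Income Credit: income exceeds $231,600 by $17,150, which is 14 full-or-partial $1,250 increments; reduction = 14 × $48 = $672, leaving $48.
Low-Income Housing Credit: 8% of the $61,650 excess over $187,100 is $4,932; credit = $8,650 − $4,932 = $3,718.
Total: $48 + $3,718 = $3,766.

$3,766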